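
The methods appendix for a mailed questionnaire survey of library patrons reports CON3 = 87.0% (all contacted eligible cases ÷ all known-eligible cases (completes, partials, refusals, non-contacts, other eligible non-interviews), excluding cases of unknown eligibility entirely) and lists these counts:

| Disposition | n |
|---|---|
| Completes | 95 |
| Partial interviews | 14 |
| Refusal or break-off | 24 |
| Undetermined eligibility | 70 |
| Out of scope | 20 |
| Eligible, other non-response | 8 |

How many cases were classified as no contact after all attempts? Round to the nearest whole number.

21

Top → 95 + 14 + 24 + 8 = 141
CON3 = 141 / D = 0.870
D = 141 / 0.870 = 162.1
Rest of base = 141
no contact after all attempts = 162.1 − 141 ≈ 21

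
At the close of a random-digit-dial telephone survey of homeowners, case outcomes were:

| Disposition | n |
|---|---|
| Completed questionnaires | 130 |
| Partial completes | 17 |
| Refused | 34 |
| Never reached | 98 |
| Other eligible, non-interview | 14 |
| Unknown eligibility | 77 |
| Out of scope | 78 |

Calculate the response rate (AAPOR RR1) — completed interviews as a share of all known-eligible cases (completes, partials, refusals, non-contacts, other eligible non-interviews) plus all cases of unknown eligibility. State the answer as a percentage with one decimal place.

35.1%

Numerator = 130
Denom = 130 + 17 + 34 + 98 + 14 + 77 = 370
RR1 = 130 / 370 = 0.3514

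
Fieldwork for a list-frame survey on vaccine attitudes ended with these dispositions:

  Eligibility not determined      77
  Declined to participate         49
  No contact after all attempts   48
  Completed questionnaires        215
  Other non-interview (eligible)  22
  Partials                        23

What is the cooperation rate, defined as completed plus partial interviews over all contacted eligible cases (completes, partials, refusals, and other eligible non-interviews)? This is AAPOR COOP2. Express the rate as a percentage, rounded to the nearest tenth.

Top = 215 + 23 = 238
Base = 215 + 23 + 49 + 22 = 309
COOP2 = 238 / 309 = 0.7702

77.0%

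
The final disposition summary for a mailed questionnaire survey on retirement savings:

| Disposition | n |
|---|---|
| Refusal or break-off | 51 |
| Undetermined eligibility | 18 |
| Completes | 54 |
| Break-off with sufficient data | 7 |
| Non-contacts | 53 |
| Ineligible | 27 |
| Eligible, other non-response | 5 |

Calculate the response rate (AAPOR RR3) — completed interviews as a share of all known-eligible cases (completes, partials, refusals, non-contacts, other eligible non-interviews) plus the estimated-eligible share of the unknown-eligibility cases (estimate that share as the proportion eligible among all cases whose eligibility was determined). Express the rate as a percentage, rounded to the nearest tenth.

29.1%

Top → 54
Eligible (known) → 54 + 7 + 51 + 53 + 5 = 170
e = 170 / (170 + 27) = 170 / 197 = 0.8629
Estimated eligible among unknowns → 0.8629 × 18 = 15.53
Denominator → 170 + 15.53 = 185.53
RR3 = 54 / 185.53 = 0.2911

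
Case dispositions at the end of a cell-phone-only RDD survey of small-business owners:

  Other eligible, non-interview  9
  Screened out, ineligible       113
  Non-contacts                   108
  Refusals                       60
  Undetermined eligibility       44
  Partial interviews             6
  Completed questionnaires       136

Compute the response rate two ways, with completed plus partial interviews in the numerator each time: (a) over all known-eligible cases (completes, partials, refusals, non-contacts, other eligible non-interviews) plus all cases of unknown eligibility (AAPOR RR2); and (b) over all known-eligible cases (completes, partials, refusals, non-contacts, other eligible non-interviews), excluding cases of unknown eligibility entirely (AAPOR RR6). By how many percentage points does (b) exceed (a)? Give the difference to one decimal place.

5.4

Top: 136 + 6 = 142
Denominator: 136 + 6 + 60 + 108 + 9 + 44 = 363
RR2 = 142 / 363 = 0.3912
Denominator: 136 + 6 + 60 + 108 + 9 = 319
RR6 = 142 / 319 = 0.4451
Difference = 44.51 − 39.12 = 5.39 percentage points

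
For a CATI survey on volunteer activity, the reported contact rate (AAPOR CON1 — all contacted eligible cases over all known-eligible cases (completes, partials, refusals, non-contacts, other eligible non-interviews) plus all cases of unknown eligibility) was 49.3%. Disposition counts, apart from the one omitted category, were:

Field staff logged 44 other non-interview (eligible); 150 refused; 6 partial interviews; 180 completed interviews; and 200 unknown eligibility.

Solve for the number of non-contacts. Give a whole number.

Numerator: 180 + 6 + 150 + 44 = 380
CON1 = 380 / D = 0.493
D = 380 / 0.493 = 770.8
Remaining denominator categories sum to 580
non-contacts = 770.8 − 580 ≈ 191

191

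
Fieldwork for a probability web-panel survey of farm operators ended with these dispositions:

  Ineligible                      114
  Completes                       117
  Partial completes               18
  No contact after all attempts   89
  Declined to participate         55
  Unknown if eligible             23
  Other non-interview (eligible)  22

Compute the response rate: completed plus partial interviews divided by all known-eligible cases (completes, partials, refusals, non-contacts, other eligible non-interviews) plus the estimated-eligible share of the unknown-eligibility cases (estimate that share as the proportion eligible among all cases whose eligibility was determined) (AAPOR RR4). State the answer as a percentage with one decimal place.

Numerator → 117 + 18 = 135
Eligible (known) → 117 + 18 + 55 + 89 + 22 = 301
e = 301 / (301 + 114) = 301 / 415 = 0.7253
Estimated eligible among unknowns → 0.7253 × 23 = 16.68
Denom → 301 + 16.68 = 317.68
RR4 = 135 / 317.68 = 0.4250

42.5%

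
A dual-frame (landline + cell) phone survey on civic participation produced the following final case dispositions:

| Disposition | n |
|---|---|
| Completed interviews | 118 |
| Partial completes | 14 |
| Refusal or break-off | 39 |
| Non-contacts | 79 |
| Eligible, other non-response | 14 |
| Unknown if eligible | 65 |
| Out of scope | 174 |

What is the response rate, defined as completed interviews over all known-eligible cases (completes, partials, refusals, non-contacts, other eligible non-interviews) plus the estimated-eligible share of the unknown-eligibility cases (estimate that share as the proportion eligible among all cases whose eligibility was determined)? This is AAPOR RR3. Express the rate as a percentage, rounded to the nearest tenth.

Numerator = 118
Determined eligible = 118 + 14 + 39 + 79 + 14 = 264
e = 264 / (264 + 174) = 264 / 438 = 0.6027
Estimated eligible among unknowns = 0.6027 × 65 = 39.18
Denominator = 264 + 39.18 = 303.18
RR3 = 118 / 303.18 = 0.3892

38.9%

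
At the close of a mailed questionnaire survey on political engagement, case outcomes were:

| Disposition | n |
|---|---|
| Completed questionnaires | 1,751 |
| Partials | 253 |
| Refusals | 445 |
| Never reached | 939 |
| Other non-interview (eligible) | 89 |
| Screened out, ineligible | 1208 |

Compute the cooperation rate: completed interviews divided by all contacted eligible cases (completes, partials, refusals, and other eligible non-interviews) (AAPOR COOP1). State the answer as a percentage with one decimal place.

Num → 1751
Base → 1751 + 253 + 445 + 89 = 2538
COOP1 = 1751 / 2538 = 0.6899

69.0%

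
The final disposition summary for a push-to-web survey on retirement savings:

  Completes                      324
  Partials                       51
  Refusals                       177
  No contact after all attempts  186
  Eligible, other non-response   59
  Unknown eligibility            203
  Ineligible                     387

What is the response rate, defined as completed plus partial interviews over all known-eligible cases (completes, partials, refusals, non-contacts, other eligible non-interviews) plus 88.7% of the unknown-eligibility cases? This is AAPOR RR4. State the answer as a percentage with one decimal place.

38.4%

Numerator = 324 + 51 = 375
Eligible (known) = 324 + 51 + 177 + 186 + 59 = 797
e × U = 0.8870 × 203 = 180.06
Denominator = 797 + 180.06 = 977.06
RR4 = 375 / 977.06 = 0.3838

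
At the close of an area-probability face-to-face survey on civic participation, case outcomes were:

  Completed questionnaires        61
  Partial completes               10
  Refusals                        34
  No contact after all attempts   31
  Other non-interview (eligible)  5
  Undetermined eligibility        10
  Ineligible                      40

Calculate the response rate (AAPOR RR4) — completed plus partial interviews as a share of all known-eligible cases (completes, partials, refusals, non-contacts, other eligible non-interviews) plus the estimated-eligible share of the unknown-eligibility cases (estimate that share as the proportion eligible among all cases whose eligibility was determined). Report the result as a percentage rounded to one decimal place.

Numerator: 61 + 10 = 71
Eligible (known): 61 + 10 + 34 + 31 + 5 = 141
e = 141 / (141 + 40) = 141 / 181 = 0.7790
Eligible share of unknowns: 0.7790 × 10 = 7.79
Denominator: 141 + 7.79 = 148.79
RR4 = 71 / 148.79 = 0.4772

47.7%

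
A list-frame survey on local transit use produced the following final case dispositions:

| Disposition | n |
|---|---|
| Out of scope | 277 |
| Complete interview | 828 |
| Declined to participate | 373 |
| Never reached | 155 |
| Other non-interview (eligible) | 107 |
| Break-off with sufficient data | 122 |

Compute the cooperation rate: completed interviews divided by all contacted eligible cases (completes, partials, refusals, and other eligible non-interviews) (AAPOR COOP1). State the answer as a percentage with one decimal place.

Numerator: 828
Base: 828 + 122 + 373 + 107 = 1430
COOP1 = 828 / 1430 = 0.5790

57.9%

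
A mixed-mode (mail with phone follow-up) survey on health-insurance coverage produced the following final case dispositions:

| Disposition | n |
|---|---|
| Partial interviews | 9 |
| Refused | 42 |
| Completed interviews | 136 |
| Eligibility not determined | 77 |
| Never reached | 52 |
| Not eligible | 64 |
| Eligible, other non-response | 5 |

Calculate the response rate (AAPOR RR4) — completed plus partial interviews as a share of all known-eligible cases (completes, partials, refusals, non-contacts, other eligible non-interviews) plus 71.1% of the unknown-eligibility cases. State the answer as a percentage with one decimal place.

48.5%

Numerator → 136 + 9 = 145
Eligible (known) → 136 + 9 + 42 + 52 + 5 = 244
e × U → 0.7110 × 77 = 54.75
Denominator → 244 + 54.75 = 298.75
RR4 = 145 / 298.75 = 0.4854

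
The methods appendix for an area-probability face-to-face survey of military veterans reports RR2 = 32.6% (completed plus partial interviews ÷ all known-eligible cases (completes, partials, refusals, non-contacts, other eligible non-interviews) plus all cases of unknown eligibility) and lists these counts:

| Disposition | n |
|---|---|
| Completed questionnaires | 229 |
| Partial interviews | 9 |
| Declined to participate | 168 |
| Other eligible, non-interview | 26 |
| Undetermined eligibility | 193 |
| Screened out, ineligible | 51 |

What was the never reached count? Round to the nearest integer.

Num = 229 + 9 = 238
RR2 = 238 / D = 0.326
D = 238 / 0.326 = 730.1
Other denominator terms total 625
never reached = 730.1 − 625 ≈ 105

105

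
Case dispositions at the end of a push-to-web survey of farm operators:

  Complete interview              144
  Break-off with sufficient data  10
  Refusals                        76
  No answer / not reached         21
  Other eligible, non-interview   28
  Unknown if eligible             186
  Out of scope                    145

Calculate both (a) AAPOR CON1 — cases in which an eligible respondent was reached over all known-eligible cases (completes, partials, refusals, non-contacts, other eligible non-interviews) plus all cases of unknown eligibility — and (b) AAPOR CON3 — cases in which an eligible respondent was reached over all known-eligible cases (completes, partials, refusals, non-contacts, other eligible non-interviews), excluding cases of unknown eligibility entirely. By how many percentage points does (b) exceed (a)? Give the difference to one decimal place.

37.0

Num: 144 + 10 + 76 + 28 = 258
Denominator: 144 + 10 + 76 + 21 + 28 + 186 = 465
CON1 = 258 / 465 = 0.5548
Denominator: 144 + 10 + 76 + 21 + 28 = 279
CON3 = 258 / 279 = 0.9247
Difference = 92.47 − 55.48 = 36.99 percentage points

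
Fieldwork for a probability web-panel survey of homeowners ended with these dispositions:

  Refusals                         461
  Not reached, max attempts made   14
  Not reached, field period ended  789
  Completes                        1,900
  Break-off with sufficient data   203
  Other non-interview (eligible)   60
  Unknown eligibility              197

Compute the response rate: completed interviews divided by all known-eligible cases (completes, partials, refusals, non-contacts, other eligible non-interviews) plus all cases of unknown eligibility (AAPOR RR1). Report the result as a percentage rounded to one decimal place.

52.4%

Non-contacts = 789 + 14 = 803
Numerator → 1900
Base → 1900 + 203 + 461 + 803 + 60 + 197 = 3624
RR1 = 1900 / 3624 = 0.5243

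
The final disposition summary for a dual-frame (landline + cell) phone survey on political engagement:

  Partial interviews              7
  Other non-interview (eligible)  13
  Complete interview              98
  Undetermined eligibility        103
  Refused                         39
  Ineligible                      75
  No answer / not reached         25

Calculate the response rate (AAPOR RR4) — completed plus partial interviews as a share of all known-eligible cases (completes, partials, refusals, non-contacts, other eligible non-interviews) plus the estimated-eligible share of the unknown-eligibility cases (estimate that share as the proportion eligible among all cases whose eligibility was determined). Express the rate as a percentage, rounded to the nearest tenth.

41.2%

Num = 98 + 7 = 105
Eligible (known) = 98 + 7 + 39 + 25 + 13 = 182
e = 182 / (182 + 75) = 182 / 257 = 0.7082
e × U = 0.7082 × 103 = 72.94
Denom = 182 + 72.94 = 254.94
RR4 = 105 / 254.94 = 0.4119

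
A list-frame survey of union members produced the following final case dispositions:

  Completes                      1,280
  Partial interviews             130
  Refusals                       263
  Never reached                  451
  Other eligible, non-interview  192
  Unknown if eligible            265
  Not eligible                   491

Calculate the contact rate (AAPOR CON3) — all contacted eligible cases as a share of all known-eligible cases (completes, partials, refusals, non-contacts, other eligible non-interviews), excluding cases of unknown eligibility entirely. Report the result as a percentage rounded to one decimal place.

Numerator: 1280 + 130 + 263 + 192 = 1865
Denominator: 1280 + 130 + 263 + 451 + 192 = 2316
CON3 = 1865 / 2316 = 0.8053

80.5%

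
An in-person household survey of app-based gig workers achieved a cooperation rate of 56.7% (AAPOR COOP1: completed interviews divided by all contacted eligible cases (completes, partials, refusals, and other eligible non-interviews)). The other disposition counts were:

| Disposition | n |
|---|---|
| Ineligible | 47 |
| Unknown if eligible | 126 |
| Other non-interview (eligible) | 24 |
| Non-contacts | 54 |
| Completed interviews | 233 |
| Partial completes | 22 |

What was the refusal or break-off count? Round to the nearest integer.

132

COOP1 = 233 / D = 0.567
D = 233 / 0.567 = 410.9
Rest of base = 279
refusal or break-off = 410.9 − 279 ≈ 132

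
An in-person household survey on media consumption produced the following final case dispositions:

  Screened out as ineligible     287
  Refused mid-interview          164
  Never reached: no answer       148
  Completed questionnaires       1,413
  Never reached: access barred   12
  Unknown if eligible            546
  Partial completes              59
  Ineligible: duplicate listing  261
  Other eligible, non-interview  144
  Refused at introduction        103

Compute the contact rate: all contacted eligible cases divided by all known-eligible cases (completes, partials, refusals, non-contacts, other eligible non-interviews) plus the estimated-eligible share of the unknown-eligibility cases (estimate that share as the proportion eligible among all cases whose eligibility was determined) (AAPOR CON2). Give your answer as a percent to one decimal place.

Declined to participate = 103 + 164 = 267
Never reached = 148 + 12 = 160
Ineligible = 287 + 261 = 548
Numerator: 1413 + 59 + 267 + 144 = 1883
Determined eligible: 1413 + 59 + 267 + 160 + 144 = 2043
e = 2043 / (2043 + 548) = 2043 / 2591 = 0.7885
Estimated eligible among unknowns: 0.7885 × 546 = 430.52
Denom: 2043 + 430.52 = 2473.52
CON2 = 1883 / 2473.52 = 0.7613

76.1%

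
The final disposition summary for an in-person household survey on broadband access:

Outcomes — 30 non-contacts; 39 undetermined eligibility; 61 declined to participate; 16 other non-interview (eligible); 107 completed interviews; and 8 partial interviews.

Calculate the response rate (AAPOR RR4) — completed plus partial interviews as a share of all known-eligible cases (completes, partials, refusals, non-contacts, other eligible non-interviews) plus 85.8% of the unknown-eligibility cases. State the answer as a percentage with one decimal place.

45.0%

Num = 107 + 8 = 115
Eligible (known) = 107 + 8 + 61 + 30 + 16 = 222
Estimated eligible among unknowns = 0.8580 × 39 = 33.46
Denom = 222 + 33.46 = 255.46
RR4 = 115 / 255.46 = 0.4502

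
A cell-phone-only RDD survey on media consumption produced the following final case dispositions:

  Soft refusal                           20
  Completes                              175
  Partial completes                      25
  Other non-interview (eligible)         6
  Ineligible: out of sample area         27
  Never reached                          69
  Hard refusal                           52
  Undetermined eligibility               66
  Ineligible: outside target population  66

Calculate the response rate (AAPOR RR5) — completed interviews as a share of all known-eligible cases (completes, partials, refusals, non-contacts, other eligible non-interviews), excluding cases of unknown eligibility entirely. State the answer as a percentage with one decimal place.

50.4%

Refusal or break-off = 52 + 20 = 72
Out of scope = 66 + 27 = 93
Top → 175
Denominator → 175 + 25 + 72 + 69 + 6 = 347
RR5 = 175 / 347 = 0.5043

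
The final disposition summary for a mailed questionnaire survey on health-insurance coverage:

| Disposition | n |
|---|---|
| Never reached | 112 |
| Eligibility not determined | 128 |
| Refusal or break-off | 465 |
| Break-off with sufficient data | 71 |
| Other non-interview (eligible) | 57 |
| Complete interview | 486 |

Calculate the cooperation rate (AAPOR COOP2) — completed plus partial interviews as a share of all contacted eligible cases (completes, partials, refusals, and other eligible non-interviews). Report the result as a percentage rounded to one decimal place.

Top = 486 + 71 = 557
Denominator = 486 + 71 + 465 + 57 = 1079
COOP2 = 557 / 1079 = 0.5162

51.6%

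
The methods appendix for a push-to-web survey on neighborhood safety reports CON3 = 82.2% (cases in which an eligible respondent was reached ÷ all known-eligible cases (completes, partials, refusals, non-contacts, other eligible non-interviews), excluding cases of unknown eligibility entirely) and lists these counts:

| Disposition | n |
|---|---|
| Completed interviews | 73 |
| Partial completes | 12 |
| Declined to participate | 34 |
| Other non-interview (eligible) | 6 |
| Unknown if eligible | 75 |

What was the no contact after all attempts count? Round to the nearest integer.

27

Num → 73 + 12 + 34 + 6 = 125
CON3 = 125 / D = 0.822
D = 125 / 0.822 = 152.1
Remaining denominator categories sum to 125
no contact after all attempts = 152.1 − 125 ≈ 27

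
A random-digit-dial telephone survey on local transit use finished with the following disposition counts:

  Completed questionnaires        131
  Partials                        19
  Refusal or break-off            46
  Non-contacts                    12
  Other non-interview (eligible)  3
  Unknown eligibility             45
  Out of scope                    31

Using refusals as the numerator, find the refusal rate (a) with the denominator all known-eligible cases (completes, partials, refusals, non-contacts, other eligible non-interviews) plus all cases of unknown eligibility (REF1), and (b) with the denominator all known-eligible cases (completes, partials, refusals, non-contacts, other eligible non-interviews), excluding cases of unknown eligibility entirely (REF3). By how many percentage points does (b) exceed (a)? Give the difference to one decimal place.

3.8

Num → 46
Denom → 131 + 19 + 46 + 12 + 3 + 45 = 256
REF1 = 46 / 256 = 0.1797
Denom → 131 + 19 + 46 + 12 + 3 = 211
REF3 = 46 / 211 = 0.2180
Difference = 21.80 − 17.97 = 3.83 percentage points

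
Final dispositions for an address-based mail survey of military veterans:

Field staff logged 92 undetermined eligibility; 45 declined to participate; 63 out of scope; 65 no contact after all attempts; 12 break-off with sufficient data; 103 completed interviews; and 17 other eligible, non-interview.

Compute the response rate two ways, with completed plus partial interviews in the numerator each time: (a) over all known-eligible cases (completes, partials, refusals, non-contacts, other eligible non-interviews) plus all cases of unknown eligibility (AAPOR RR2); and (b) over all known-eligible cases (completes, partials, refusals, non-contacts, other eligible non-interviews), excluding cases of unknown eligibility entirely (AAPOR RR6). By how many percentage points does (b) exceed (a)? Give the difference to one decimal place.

13.1

Top → 103 + 12 = 115
Denom → 103 + 12 + 45 + 65 + 17 + 92 = 334
RR2 = 115 / 334 = 0.3443
Denom → 103 + 12 + 45 + 65 + 17 = 242
RR6 = 115 / 242 = 0.4752
Difference = 47.52 − 34.43 = 13.09 percentage points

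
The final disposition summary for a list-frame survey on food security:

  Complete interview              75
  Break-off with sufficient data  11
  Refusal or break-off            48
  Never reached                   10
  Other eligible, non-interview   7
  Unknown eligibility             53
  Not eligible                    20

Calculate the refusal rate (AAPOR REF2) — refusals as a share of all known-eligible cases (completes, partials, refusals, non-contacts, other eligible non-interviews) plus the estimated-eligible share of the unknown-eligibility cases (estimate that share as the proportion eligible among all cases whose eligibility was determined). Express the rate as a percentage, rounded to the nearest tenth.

Top: 48
Known eligible: 75 + 11 + 48 + 10 + 7 = 151
e = 151 / (151 + 20) = 151 / 171 = 0.8830
Eligible share of unknowns: 0.8830 × 53 = 46.80
Denominator: 151 + 46.80 = 197.80
REF2 = 48 / 197.80 = 0.2427

24.3%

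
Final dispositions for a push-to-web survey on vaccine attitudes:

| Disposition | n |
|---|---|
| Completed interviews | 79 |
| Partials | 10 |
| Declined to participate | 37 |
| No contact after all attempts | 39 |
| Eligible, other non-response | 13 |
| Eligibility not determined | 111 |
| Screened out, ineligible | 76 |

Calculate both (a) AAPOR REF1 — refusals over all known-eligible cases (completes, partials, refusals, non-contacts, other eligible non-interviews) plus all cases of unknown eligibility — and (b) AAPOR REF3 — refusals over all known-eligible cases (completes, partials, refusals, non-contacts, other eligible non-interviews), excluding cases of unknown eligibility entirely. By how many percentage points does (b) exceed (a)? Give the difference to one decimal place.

Top: 37
Base: 79 + 10 + 37 + 39 + 13 + 111 = 289
REF1 = 37 / 289 = 0.1280
Base: 79 + 10 + 37 + 39 + 13 = 178
REF3 = 37 / 178 = 0.2079
Difference = 20.79 − 12.80 = 7.99 percentage points

8.0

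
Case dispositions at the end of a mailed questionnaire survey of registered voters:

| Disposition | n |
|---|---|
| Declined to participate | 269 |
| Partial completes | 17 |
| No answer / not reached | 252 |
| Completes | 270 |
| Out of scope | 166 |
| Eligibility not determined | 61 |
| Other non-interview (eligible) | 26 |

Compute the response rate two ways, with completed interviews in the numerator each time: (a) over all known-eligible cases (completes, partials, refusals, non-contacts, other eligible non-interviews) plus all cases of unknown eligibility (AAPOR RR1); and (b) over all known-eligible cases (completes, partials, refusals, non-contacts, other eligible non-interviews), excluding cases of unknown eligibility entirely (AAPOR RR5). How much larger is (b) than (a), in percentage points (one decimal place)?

Num → 270
Denominator → 270 + 17 + 269 + 252 + 26 + 61 = 895
RR1 = 270 / 895 = 0.3017
Denominator → 270 + 17 + 269 + 252 + 26 = 834
RR5 = 270 / 834 = 0.3237
Difference = 32.37 − 30.17 = 2.20 percentage points

2.2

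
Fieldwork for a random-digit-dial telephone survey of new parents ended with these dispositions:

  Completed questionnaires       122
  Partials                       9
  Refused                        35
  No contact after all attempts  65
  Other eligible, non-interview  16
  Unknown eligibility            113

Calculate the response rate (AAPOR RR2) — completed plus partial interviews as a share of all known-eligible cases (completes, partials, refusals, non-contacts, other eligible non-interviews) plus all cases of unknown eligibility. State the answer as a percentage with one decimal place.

Numerator = 122 + 9 = 131
Denominator = 122 + 9 + 35 + 65 + 16 + 113 = 360
RR2 = 131 / 360 = 0.3639

36.4%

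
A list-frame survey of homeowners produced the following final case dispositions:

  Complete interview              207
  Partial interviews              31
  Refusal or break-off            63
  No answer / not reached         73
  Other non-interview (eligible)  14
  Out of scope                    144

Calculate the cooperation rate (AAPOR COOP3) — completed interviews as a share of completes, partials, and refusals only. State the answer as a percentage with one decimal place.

68.8%

Top = 207
Denom = 207 + 31 + 63 = 301
COOP3 = 207 / 301 = 0.6877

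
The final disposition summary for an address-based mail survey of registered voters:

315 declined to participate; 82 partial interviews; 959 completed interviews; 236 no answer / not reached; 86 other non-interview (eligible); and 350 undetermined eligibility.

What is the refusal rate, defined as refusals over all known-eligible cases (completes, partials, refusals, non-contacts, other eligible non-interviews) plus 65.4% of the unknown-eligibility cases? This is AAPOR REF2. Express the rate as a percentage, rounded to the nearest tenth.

Num → 315
Eligible (known) → 959 + 82 + 315 + 236 + 86 = 1678
Estimated eligible among unknowns → 0.6540 × 350 = 228.90
Denom → 1678 + 228.90 = 1906.90
REF2 = 315 / 1906.90 = 0.1652

16.5%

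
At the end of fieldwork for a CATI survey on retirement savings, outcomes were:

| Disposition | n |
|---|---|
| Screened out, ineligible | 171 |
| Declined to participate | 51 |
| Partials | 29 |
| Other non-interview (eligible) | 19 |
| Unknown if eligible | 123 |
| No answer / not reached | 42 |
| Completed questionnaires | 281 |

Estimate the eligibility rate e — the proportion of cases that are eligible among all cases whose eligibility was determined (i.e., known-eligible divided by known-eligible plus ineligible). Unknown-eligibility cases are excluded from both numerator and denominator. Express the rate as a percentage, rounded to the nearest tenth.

71.2%

Determined eligible → 281 + 29 + 51 + 42 + 19 = 422
e = 422 / (422 + 171) = 422 / 593 = 0.7116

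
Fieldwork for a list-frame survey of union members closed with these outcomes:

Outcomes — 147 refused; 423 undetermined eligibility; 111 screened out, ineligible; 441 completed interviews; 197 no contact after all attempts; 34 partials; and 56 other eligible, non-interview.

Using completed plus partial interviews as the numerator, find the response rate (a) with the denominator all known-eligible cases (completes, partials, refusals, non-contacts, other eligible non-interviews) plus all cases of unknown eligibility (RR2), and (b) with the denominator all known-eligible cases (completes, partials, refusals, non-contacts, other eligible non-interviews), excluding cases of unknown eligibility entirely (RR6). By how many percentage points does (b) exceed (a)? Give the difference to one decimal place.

Top = 441 + 34 = 475
Denominator = 441 + 34 + 147 + 197 + 56 + 423 = 1298
RR2 = 475 / 1298 = 0.3659
Denominator = 441 + 34 + 147 + 197 + 56 = 875
RR6 = 475 / 875 = 0.5429
Difference = 54.29 − 36.59 = 17.70 percentage points

17.7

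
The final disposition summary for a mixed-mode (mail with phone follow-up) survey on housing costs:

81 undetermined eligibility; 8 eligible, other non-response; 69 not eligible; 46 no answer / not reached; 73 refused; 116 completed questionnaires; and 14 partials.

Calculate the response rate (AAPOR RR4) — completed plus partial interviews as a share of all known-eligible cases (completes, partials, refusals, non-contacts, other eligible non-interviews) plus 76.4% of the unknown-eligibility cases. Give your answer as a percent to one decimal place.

Num → 116 + 14 = 130
Known eligible → 116 + 14 + 73 + 46 + 8 = 257
e × U → 0.7640 × 81 = 61.88
Base → 257 + 61.88 = 318.88
RR4 = 130 / 318.88 = 0.4077

40.8%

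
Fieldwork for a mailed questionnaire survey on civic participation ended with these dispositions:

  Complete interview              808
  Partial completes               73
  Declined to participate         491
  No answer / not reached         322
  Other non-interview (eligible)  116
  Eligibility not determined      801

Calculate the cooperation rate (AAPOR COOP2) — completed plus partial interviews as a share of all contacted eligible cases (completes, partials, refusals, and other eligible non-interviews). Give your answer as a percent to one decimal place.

Num: 808 + 73 = 881
Denominator: 808 + 73 + 491 + 116 = 1488
COOP2 = 881 / 1488 = 0.5921

59.2%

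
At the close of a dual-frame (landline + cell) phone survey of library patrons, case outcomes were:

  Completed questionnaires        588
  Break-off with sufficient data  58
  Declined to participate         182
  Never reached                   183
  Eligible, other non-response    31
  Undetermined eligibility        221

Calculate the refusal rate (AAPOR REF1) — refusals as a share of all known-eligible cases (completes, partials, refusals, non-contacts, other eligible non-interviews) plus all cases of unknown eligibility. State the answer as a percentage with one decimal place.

Numerator = 182
Base = 588 + 58 + 182 + 183 + 31 + 221 = 1263
REF1 = 182 / 1263 = 0.1441

14.4%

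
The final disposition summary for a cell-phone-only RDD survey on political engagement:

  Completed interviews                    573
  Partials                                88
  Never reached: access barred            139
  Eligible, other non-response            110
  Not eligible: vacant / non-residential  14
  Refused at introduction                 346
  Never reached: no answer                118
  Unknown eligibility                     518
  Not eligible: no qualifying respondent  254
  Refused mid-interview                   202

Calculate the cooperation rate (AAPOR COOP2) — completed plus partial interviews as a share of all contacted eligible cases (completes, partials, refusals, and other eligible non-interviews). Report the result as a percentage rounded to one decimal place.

50.1%

Refused = 346 + 202 = 548
No answer / not reached = 118 + 139 = 257
Not eligible = 254 + 14 = 268
Num: 573 + 88 = 661
Denominator: 573 + 88 + 548 + 110 = 1319
COOP2 = 661 / 1319 = 0.5011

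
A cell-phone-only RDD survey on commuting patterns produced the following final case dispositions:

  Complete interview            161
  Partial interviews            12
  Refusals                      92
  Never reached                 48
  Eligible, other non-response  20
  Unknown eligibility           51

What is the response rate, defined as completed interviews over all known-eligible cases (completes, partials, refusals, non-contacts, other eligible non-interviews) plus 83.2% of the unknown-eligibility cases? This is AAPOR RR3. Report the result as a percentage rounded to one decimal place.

Numerator: 161
Eligible (known): 161 + 12 + 92 + 48 + 20 = 333
e × U: 0.8320 × 51 = 42.43
Base: 333 + 42.43 = 375.43
RR3 = 161 / 375.43 = 0.4288

42.9%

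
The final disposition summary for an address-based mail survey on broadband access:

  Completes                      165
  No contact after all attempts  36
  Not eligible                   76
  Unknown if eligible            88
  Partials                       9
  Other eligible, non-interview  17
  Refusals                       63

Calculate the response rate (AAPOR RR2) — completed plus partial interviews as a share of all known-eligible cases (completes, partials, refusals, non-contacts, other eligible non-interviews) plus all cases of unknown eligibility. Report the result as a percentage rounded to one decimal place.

46.0%

Numerator: 165 + 9 = 174
Denominator: 165 + 9 + 63 + 36 + 17 + 88 = 378
RR2 = 174 / 378 = 0.4603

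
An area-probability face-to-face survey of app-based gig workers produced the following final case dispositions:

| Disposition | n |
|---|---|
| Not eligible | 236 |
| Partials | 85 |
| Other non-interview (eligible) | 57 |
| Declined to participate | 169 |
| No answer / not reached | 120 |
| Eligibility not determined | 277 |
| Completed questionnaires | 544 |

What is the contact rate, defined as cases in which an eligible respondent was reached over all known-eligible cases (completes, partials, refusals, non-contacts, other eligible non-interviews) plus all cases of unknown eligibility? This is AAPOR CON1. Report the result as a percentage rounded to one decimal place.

68.3%

Top = 544 + 85 + 169 + 57 = 855
Base = 544 + 85 + 169 + 120 + 57 + 277 = 1252
CON1 = 855 / 1252 = 0.6829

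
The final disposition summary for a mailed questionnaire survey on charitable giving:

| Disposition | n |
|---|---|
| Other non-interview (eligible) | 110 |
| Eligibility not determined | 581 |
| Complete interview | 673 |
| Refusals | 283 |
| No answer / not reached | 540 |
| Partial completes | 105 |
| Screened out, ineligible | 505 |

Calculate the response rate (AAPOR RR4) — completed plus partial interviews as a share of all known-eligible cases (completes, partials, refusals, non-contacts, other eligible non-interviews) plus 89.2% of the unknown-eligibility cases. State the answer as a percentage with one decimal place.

34.9%

Top → 673 + 105 = 778
Eligible (known) → 673 + 105 + 283 + 540 + 110 = 1711
Estimated eligible among unknowns → 0.8920 × 581 = 518.25
Denominator → 1711 + 518.25 = 2229.25
RR4 = 778 / 2229.25 = 0.3490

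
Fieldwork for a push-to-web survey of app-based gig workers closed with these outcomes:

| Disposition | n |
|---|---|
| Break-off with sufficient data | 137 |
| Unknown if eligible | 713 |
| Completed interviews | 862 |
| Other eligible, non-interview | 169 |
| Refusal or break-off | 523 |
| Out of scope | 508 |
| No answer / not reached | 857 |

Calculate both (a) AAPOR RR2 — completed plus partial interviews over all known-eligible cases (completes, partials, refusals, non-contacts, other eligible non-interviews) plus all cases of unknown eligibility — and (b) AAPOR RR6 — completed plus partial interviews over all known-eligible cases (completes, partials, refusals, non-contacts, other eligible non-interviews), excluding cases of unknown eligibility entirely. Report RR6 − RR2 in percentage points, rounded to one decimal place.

8.6

Top = 862 + 137 = 999
Base = 862 + 137 + 523 + 857 + 169 + 713 = 3261
RR2 = 999 / 3261 = 0.3063
Base = 862 + 137 + 523 + 857 + 169 = 2548
RR6 = 999 / 2548 = 0.3921
Difference = 39.21 − 30.63 = 8.58 percentage points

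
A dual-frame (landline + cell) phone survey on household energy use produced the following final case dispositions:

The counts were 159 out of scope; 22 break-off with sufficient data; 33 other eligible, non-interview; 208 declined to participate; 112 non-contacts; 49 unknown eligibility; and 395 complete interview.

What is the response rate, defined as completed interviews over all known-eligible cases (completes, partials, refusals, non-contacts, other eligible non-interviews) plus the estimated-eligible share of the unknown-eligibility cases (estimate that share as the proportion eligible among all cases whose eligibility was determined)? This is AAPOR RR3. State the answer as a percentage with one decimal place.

48.7%

Num → 395
Eligible (known) → 395 + 22 + 208 + 112 + 33 = 770
e = 770 / (770 + 159) = 770 / 929 = 0.8288
Eligible share of unknowns → 0.8288 × 49 = 40.61
Denominator → 770 + 40.61 = 810.61
RR3 = 395 / 810.61 = 0.4873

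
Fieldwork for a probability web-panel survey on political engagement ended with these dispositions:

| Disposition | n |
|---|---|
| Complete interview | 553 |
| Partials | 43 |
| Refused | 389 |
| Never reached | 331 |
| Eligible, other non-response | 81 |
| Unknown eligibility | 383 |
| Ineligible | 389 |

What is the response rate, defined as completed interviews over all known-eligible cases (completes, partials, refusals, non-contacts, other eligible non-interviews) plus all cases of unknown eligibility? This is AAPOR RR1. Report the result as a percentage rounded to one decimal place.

31.1%

Numerator → 553
Denom → 553 + 43 + 389 + 331 + 81 + 383 = 1780
RR1 = 553 / 1780 = 0.3107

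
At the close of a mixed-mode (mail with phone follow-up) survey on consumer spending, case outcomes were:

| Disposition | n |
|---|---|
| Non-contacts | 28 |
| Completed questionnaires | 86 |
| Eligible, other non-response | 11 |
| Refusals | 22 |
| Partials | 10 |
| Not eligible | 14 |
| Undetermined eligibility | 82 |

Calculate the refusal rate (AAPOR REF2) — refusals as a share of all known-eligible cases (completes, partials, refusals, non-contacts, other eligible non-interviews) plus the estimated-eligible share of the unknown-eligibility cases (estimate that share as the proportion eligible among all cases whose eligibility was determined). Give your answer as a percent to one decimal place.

Top: 22
Eligible (known): 86 + 10 + 22 + 28 + 11 = 157
e = 157 / (157 + 14) = 157 / 171 = 0.9181
e × U: 0.9181 × 82 = 75.28
Denominator: 157 + 75.28 = 232.28
REF2 = 22 / 232.28 = 0.0947

9.5%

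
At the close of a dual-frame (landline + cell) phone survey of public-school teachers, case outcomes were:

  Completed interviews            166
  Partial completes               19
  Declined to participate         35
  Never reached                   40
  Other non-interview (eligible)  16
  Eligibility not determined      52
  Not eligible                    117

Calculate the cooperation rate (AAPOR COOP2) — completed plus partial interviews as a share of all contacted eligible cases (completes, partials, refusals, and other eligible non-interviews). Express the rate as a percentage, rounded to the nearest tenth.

78.4%

Numerator: 166 + 19 = 185
Base: 166 + 19 + 35 + 16 = 236
COOP2 = 185 / 236 = 0.7839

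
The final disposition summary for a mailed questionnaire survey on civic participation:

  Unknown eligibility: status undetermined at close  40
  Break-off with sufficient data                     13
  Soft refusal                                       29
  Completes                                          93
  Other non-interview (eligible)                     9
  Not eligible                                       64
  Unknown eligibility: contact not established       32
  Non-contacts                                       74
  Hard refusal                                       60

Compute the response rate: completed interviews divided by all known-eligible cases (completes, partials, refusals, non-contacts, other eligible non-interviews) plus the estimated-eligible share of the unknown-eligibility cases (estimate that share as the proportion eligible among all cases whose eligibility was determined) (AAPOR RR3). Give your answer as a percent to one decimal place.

Refusals = 60 + 29 = 89
Undetermined eligibility = 32 + 40 = 72
Numerator = 93
Determined eligible = 93 + 13 + 89 + 74 + 9 = 278
e = 278 / (278 + 64) = 278 / 342 = 0.8129
Eligible share of unknowns = 0.8129 × 72 = 58.53
Denom = 278 + 58.53 = 336.53
RR3 = 93 / 336.53 = 0.2763

27.6%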